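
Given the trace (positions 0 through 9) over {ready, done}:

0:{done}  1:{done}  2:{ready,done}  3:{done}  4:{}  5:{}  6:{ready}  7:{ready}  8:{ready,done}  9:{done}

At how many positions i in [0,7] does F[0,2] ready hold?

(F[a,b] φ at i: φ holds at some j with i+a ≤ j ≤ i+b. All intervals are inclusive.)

Evaluate at each i in [0,7]:
  i=0: ✓ (witness j=2)
  i=1: ✓ (witness j=2)
  i=2: ✓ (witness j=2)
  i=3: ✗ (none in [3,5])
  i=4: ✓ (witness j=6)
  i=5: ✓ (witness j=6)
  i=6: ✓ (witness j=6)
  i=7: ✓ (witness j=7)
Positions where it holds: {0, 1, 2, 4, 5, 6, 7} → 7.

7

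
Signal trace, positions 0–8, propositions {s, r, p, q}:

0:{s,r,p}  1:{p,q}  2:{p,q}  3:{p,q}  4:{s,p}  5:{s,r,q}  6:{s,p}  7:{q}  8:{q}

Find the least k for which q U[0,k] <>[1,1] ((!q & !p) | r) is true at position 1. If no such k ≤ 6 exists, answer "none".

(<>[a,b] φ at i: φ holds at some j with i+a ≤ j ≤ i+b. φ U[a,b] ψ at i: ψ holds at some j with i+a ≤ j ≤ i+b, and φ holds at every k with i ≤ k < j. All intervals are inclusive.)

3

Need earliest j ≥ 1 with <>[1,1] ((!q & !p) | r), and q at every k in [1,j-1].
  j=1: rhs fails.
  j=2: rhs fails.
  j=3: rhs fails.
  j=4: rhs holds; lhs holds on [1,3]. k = 3.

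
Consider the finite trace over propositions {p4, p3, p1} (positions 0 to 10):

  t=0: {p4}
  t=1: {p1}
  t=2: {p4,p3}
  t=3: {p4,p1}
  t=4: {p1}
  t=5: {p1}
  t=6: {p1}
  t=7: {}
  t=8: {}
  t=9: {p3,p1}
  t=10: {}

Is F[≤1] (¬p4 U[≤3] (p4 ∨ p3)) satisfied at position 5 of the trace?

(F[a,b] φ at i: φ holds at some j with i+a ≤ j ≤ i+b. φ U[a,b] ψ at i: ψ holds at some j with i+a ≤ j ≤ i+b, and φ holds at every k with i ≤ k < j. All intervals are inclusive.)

Check (¬p4 U[≤3] (p4 ∨ p3)) at each j in [5,6]:
  j=5: fails
  j=6: holds
Found at j=6 → formula holds.

True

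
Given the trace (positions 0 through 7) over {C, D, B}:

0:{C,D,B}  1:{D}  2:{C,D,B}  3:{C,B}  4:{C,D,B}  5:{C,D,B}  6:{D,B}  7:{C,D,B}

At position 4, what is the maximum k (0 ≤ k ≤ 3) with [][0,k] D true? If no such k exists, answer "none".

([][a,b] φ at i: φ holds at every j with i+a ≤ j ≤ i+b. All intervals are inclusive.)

3

D must hold from j=4 onward; find where it first fails.
  j=4: holds
  j=5: holds
  j=6: holds
  j=7: holds
Holds through j=7; largest k = 3.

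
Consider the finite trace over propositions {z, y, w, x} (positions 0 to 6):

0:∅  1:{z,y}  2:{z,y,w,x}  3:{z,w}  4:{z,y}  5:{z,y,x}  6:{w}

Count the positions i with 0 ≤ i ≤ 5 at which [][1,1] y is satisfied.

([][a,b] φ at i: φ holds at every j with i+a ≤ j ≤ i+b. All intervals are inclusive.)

Evaluate at each i in [0,5]:
  i=0: ✓ (all of [1,1])
  i=1: ✓ (all of [2,2])
  i=2: ✗ (fails at j=3)
  i=3: ✓ (all of [4,4])
  i=4: ✓ (all of [5,5])
  i=5: ✗ (fails at j=6)
Positions where it holds: {0, 1, 3, 4} → 4.

4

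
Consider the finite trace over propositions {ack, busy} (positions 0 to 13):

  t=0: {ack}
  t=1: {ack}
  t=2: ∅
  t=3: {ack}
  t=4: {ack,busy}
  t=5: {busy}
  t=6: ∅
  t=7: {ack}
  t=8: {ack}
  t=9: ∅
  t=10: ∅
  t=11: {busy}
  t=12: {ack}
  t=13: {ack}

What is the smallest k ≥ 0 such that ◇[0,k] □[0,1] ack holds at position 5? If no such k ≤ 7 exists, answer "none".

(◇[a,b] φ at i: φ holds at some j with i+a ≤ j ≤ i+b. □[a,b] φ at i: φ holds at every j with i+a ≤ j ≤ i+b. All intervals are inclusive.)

Scan j = 5,6,… for □[0,1] ack:
  j=5: fails
  j=6: fails
  j=7: holds
First hit at j=7, so smallest k = 7-5 = 2.

2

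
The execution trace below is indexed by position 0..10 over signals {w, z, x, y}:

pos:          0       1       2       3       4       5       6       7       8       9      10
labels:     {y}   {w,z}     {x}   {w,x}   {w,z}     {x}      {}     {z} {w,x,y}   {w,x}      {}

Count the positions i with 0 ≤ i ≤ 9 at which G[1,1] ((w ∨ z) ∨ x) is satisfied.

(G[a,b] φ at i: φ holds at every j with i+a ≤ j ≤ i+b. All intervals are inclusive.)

8

Evaluate at each i in [0,9]:
  i=0: ✓ (all of [1,1])
  i=1: ✓ (all of [2,2])
  i=2: ✓ (all of [3,3])
  i=3: ✓ (all of [4,4])
  i=4: ✓ (all of [5,5])
  i=5: ✗ (fails at j=6)
  i=6: ✓ (all of [7,7])
  i=7: ✓ (all of [8,8])
  i=8: ✓ (all of [9,9])
  i=9: ✗ (fails at j=10)
Positions where it holds: {0, 1, 2, 3, 4, 6, 7, 8} → 8.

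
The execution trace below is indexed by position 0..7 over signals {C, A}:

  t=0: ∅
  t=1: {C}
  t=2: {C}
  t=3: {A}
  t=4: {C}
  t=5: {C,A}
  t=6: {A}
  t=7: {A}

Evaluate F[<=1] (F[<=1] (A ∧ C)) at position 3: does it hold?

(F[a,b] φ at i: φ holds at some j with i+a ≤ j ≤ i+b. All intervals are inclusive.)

Check F[<=1] (A ∧ C) at each j in [3,4]:
  j=3: fails (none in [3,4])
  j=4: holds (witness at 5)
Found at j=4 → formula holds.

True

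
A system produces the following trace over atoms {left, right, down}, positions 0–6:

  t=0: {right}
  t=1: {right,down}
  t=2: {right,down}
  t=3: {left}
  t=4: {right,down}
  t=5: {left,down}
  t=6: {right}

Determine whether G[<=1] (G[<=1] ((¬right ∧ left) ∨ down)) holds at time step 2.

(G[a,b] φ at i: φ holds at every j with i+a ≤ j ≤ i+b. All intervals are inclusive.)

True

Check G[<=1] ((¬right ∧ left) ∨ down) at every j in [2,3]:
  j=2: holds on [2,3]
  j=3: holds on [3,4]
All positions satisfy it → formula holds.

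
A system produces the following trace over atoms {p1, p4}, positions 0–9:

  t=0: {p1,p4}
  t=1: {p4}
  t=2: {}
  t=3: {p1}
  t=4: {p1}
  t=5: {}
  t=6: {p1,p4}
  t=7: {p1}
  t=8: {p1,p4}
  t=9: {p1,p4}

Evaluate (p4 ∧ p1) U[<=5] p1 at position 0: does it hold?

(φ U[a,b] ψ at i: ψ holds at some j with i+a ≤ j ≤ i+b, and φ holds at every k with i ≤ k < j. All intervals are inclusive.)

Yes

Need some j in [0,5] with p1, and (p4 ∧ p1) at every k in [0,j-1].
  j=0: p1 holds; no prefix to check → satisfied.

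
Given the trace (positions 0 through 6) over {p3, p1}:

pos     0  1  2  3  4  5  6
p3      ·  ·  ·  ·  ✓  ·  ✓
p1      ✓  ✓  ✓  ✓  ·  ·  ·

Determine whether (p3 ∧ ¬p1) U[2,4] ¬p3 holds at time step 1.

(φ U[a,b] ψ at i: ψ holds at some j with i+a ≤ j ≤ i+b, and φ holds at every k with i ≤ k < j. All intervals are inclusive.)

Need some j in [3,5] with ¬p3, and (p3 ∧ ¬p1) at every k in [1,j-1].
  j=3: ¬p3 holds, but (p3 ∧ ¬p1) fails at k=1 → not this j.
  j=4: ¬p3 false.
  j=5: ¬p3 holds, but (p3 ∧ ¬p1) fails at k=1 → not this j.
No j in the window works → until fails.

Does not hold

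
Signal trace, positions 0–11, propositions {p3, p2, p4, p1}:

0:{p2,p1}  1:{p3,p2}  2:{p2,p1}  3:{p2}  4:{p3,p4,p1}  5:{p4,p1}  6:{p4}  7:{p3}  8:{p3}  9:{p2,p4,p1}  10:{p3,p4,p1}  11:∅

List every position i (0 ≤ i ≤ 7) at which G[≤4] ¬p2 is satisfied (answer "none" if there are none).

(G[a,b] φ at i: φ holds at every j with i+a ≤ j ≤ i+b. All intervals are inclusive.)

4

Evaluate at each i in [0,7]:
  i=0: ✗ (fails at j=0)
  i=1: ✗ (fails at j=1)
  i=2: ✗ (fails at j=2)
  i=3: ✗ (fails at j=3)
  i=4: ✓ (all of [4,8])
  i=5: ✗ (fails at j=9)
  i=6: ✗ (fails at j=9)
  i=7: ✗ (fails at j=9)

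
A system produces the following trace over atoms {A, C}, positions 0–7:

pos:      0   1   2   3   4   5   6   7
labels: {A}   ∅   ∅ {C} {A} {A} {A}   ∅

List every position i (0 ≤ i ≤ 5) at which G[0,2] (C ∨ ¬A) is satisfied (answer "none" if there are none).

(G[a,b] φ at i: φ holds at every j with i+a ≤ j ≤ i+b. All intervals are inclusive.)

1

Evaluate at each i in [0,5]:
  i=0: ✗ (fails at j=0)
  i=1: ✓ (all of [1,3])
  i=2: ✗ (fails at j=4)
  i=3: ✗ (fails at j=4)
  i=4: ✗ (fails at j=4)
  i=5: ✗ (fails at j=5)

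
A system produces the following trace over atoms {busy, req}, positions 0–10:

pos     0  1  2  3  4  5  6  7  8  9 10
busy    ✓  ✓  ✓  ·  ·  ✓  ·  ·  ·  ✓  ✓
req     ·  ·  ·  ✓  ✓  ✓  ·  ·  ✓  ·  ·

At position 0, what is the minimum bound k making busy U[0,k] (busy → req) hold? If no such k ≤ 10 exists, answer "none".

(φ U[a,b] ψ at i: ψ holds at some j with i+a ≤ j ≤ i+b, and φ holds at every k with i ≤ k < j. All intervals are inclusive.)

3

Need earliest j ≥ 0 with (busy → req), and busy at every k in [0,j-1].
  j=0: rhs fails.
  j=1: rhs fails.
  j=2: rhs fails.
  j=3: rhs holds; lhs holds on [0,2]. k = 3.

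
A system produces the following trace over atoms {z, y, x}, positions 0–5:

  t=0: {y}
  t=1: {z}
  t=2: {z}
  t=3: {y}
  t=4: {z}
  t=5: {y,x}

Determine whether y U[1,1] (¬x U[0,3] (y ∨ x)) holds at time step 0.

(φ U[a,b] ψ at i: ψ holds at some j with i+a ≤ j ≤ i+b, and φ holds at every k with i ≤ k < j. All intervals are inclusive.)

Holds

Need some j in [1,1] with (¬x U[0,3] (y ∨ x)), and y at every k in [0,j-1].
  j=1: (¬x U[0,3] (y ∨ x)) holds; y holds at every k in [0,0] → satisfied.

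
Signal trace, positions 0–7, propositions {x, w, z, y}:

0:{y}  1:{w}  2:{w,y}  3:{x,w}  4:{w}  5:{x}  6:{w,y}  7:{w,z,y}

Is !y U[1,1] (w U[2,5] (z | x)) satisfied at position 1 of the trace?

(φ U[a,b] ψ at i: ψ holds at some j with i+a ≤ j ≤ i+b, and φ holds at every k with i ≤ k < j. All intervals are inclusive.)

Need some j in [2,2] with (w U[2,5] (z | x)), and !y at every k in [1,j-1].
  j=2: (w U[2,5] (z | x)) holds; !y holds at every k in [1,1] → satisfied.

True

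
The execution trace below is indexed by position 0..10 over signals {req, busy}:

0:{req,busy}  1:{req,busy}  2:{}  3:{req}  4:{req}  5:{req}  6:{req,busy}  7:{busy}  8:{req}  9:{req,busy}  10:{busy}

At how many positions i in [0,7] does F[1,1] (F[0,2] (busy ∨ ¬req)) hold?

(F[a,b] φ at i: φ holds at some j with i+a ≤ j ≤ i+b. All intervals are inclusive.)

7

Evaluate at each i in [0,7]:
  i=0: ✓ (witness j=1)
  i=1: ✓ (witness j=2)
  i=2: ✗ (none in [3,3])
  i=3: ✓ (witness j=4)
  i=4: ✓ (witness j=5)
  i=5: ✓ (witness j=6)
  i=6: ✓ (witness j=7)
  i=7: ✓ (witness j=8)
Positions where it holds: {0, 1, 3, 4, 5, 6, 7} → 7.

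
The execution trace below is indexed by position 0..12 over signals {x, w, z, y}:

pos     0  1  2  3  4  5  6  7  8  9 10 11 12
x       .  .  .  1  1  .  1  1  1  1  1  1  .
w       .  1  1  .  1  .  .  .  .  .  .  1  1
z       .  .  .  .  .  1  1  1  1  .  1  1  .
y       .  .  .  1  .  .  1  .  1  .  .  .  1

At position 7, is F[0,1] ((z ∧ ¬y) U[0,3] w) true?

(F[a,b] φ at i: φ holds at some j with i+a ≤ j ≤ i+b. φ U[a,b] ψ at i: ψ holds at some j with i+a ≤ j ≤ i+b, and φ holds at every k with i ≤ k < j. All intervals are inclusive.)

False

Check ((z ∧ ¬y) U[0,3] w) at each j in [7,8]:
  j=7: fails
  j=8: fails
No position in the window satisfies it → formula fails.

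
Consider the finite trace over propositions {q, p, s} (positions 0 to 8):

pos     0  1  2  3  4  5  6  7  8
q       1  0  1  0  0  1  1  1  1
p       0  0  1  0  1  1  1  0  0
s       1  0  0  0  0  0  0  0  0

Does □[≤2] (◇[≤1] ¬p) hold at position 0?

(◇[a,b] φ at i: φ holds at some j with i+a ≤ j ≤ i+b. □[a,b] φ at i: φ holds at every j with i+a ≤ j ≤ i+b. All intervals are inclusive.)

Yes

Check ◇[≤1] ¬p at every j in [0,2]:
  j=0: holds (witness at 0)
  j=1: holds (witness at 1)
  j=2: holds (witness at 3)
All positions satisfy it → formula holds.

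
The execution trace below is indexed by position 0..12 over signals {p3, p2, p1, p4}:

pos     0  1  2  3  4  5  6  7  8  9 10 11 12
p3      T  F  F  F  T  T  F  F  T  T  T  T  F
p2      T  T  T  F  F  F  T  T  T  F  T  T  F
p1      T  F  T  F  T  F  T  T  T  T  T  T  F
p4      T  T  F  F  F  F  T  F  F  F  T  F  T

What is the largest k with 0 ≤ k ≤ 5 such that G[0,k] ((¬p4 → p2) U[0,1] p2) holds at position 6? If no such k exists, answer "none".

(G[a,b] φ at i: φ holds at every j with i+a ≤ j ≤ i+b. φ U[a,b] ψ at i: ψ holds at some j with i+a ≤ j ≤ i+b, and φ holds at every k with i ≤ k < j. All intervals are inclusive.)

2

((¬p4 → p2) U[0,1] p2) must hold from j=6 onward; find where it first fails.
  j=6: holds
  j=7: holds
  j=8: holds
  j=9: fails
Holds on [6,8], so largest k = 2.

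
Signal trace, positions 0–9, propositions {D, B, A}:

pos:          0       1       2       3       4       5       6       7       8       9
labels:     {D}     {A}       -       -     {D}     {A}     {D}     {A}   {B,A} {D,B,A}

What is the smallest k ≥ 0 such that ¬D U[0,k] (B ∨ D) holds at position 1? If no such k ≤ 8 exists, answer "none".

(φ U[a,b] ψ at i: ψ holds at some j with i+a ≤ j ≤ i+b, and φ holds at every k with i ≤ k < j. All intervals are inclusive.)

Need earliest j ≥ 1 with (B ∨ D), and ¬D at every k in [1,j-1].
  j=1: rhs fails.
  j=2: rhs fails.
  j=3: rhs fails.
  j=4: rhs holds; lhs holds on [1,3]. k = 3.

3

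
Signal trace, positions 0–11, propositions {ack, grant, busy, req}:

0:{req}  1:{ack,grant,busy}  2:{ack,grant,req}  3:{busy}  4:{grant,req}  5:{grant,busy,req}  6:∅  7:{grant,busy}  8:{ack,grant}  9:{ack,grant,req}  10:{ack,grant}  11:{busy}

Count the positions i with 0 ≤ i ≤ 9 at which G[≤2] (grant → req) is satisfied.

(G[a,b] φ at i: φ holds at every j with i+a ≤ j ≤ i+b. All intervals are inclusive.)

Evaluate at each i in [0,9]:
  i=0: ✗ (fails at j=1)
  i=1: ✗ (fails at j=1)
  i=2: ✓ (all of [2,4])
  i=3: ✓ (all of [3,5])
  i=4: ✓ (all of [4,6])
  i=5: ✗ (fails at j=7)
  i=6: ✗ (fails at j=7)
  i=7: ✗ (fails at j=7)
  i=8: ✗ (fails at j=8)
  i=9: ✗ (fails at j=10)
Positions where it holds: {2, 3, 4} → 3.

3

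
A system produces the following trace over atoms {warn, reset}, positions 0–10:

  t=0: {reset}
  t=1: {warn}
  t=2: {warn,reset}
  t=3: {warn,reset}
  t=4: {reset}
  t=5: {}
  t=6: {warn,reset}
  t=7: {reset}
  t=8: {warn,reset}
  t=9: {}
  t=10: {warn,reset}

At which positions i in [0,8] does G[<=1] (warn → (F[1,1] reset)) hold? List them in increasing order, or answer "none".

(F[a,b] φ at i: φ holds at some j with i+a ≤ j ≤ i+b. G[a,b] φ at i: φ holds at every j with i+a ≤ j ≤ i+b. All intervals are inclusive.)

Evaluate at each i in [0,8]:
  i=0: ✓ (all of [0,1])
  i=1: ✓ (all of [1,2])
  i=2: ✓ (all of [2,3])
  i=3: ✓ (all of [3,4])
  i=4: ✓ (all of [4,5])
  i=5: ✓ (all of [5,6])
  i=6: ✓ (all of [6,7])
  i=7: ✗ (fails at j=8)
  i=8: ✗ (fails at j=8)

0, 1, 2, 3, 4, 5, 6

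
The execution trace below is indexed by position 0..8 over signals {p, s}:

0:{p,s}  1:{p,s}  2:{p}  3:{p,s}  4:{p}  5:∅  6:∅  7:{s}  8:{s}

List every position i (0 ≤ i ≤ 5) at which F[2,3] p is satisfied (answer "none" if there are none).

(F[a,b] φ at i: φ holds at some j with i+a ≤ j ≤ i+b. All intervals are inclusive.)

Evaluate at each i in [0,5]:
  i=0: ✓ (witness j=2)
  i=1: ✓ (witness j=3)
  i=2: ✓ (witness j=4)
  i=3: ✗ (none in [5,6])
  i=4: ✗ (none in [6,7])
  i=5: ✗ (none in [7,8])

0, 1, 2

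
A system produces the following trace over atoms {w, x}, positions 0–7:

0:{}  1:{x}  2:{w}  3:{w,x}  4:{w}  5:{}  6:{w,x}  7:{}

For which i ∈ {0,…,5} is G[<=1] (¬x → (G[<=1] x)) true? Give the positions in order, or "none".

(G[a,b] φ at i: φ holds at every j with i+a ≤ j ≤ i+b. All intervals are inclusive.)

Evaluate at each i in [0,5]:
  i=0: ✗ (fails at j=0)
  i=1: ✗ (fails at j=2)
  i=2: ✗ (fails at j=2)
  i=3: ✗ (fails at j=4)
  i=4: ✗ (fails at j=4)
  i=5: ✗ (fails at j=5)

none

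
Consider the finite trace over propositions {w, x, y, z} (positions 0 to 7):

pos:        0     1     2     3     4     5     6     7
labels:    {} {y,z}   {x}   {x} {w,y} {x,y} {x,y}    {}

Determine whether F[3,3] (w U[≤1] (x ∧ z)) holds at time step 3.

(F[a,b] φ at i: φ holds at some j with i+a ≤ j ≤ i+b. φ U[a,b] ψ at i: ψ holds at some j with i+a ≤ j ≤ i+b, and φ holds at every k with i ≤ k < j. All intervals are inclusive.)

Check (w U[≤1] (x ∧ z)) at each j in [6,6]:
  j=6: fails
No position in the window satisfies it → formula fails.

False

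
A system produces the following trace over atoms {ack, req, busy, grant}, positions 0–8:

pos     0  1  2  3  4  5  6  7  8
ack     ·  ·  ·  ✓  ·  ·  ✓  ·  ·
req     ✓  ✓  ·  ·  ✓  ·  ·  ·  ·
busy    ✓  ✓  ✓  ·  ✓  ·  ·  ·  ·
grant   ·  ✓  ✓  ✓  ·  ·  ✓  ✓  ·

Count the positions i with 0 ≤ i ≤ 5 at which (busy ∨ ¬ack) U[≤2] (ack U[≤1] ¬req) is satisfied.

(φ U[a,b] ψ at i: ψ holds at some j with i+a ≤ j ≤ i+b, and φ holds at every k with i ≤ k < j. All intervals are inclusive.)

6

Evaluate at each i in [0,5]:
  i=0: ✓ (rhs at j=2; lhs holds on [0,1])
  i=1: ✓ (rhs at j=2; lhs holds on [1,1])
  i=2: ✓ (rhs at j=2)
  i=3: ✓ (rhs at j=3)
  i=4: ✓ (rhs at j=5; lhs holds on [4,4])
  i=5: ✓ (rhs at j=5)
Positions where it holds: {0, 1, 2, 3, 4, 5} → 6.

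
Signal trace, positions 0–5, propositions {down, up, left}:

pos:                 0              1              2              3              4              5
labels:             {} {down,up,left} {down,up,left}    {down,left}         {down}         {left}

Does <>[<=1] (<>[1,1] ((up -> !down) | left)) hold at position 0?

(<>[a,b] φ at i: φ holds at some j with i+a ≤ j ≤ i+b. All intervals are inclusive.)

Check <>[1,1] ((up -> !down) | left) at each j in [0,1]:
  j=0: holds (witness at 1)
  j=1: holds (witness at 2)
Found at j=0 → formula holds.

True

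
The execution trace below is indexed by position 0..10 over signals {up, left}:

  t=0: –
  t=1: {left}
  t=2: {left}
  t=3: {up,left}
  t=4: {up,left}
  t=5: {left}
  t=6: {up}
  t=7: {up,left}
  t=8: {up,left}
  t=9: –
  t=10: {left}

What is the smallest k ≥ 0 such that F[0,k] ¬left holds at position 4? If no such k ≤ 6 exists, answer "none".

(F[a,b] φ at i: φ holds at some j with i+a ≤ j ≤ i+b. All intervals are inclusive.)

2

Scan j = 4,5,… for ¬left:
  j=4: fails
  j=5: fails
  j=6: holds
First hit at j=6, so smallest k = 6-4 = 2.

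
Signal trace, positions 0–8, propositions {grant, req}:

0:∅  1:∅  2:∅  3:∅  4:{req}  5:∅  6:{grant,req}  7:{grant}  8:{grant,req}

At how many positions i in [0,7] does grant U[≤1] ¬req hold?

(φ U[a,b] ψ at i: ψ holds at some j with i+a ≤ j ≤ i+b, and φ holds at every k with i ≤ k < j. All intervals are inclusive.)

7

Evaluate at each i in [0,7]:
  i=0: ✓ (rhs at j=0)
  i=1: ✓ (rhs at j=1)
  i=2: ✓ (rhs at j=2)
  i=3: ✓ (rhs at j=3)
  i=4: ✗ (lhs fails at k=4 before rhs at j=5)
  i=5: ✓ (rhs at j=5)
  i=6: ✓ (rhs at j=7; lhs holds on [6,6])
  i=7: ✓ (rhs at j=7)
Positions where it holds: {0, 1, 2, 3, 5, 6, 7} → 7.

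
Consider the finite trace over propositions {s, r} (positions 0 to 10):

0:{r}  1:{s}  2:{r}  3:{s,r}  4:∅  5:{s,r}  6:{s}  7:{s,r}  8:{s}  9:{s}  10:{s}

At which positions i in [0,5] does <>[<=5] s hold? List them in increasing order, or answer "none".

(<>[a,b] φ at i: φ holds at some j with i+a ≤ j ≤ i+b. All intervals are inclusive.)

Evaluate at each i in [0,5]:
  i=0: ✓ (witness j=1)
  i=1: ✓ (witness j=1)
  i=2: ✓ (witness j=3)
  i=3: ✓ (witness j=3)
  i=4: ✓ (witness j=5)
  i=5: ✓ (witness j=5)

0, 1, 2, 3, 4, 5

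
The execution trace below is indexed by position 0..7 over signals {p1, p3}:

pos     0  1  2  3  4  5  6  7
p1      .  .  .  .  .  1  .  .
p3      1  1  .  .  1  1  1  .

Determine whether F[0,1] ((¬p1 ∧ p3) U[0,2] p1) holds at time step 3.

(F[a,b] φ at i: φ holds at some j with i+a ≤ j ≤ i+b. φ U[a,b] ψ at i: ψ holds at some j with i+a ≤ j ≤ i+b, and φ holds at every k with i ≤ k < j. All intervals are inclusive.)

Yes

Check ((¬p1 ∧ p3) U[0,2] p1) at each j in [3,4]:
  j=3: fails
  j=4: holds
Found at j=4 → formula holds.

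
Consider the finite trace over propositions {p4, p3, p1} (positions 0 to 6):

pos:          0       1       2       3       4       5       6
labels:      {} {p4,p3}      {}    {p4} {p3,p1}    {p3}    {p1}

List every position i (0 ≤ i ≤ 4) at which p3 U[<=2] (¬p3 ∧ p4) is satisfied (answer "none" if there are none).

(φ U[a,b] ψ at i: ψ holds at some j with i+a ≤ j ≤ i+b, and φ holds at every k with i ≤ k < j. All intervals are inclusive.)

3

Evaluate at each i in [0,4]:
  i=0: ✗ (no rhs in [0,2])
  i=1: ✗ (lhs fails at k=2 before rhs at j=3)
  i=2: ✗ (lhs fails at k=2 before rhs at j=3)
  i=3: ✓ (rhs at j=3)
  i=4: ✗ (no rhs in [4,6])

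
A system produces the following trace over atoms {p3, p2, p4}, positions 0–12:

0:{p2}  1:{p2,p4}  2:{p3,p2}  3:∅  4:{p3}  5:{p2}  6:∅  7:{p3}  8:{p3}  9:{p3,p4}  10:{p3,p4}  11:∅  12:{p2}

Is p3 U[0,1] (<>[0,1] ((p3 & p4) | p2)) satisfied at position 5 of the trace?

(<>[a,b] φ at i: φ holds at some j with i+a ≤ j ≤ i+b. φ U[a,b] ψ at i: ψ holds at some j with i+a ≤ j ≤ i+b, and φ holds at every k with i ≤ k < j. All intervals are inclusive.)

Need some j in [5,6] with <>[0,1] ((p3 & p4) | p2), and p3 at every k in [5,j-1].
  j=5: <>[0,1] ((p3 & p4) | p2) holds; no prefix to check → satisfied.

Holds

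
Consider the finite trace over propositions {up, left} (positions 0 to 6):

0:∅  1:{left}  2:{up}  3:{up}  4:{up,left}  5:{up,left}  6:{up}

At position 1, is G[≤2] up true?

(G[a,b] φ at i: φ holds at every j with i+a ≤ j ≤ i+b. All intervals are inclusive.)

False

Check up at every j in [1,3]:
  j=1: false
  j=2: true
  j=3: true
Fails at j=1 → formula fails.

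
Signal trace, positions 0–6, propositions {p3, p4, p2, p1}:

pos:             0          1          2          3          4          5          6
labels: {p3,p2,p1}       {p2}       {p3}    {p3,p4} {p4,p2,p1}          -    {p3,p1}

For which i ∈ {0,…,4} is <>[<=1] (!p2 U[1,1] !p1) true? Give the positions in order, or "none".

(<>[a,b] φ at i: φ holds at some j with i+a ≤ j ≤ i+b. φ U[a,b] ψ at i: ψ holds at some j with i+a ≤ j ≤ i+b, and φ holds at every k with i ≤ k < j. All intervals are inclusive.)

Evaluate at each i in [0,4]:
  i=0: ✗ (none in [0,1])
  i=1: ✓ (witness j=2)
  i=2: ✓ (witness j=2)
  i=3: ✗ (none in [3,4])
  i=4: ✗ (none in [4,5])

1, 2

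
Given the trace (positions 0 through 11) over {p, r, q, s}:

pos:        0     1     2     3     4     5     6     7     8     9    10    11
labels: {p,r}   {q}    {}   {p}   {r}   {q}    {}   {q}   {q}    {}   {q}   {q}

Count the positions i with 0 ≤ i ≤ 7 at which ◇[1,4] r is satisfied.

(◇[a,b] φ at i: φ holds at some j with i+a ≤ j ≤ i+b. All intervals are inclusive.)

4

Evaluate at each i in [0,7]:
  i=0: ✓ (witness j=4)
  i=1: ✓ (witness j=4)
  i=2: ✓ (witness j=4)
  i=3: ✓ (witness j=4)
  i=4: ✗ (none in [5,8])
  i=5: ✗ (none in [6,9])
  i=6: ✗ (none in [7,10])
  i=7: ✗ (none in [8,11])
Positions where it holds: {0, 1, 2, 3} → 4.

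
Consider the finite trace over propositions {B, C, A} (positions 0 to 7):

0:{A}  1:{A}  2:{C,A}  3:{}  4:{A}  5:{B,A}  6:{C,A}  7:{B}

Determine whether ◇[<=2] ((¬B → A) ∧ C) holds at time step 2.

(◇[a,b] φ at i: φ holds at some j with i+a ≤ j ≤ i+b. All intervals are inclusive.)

Check ((¬B → A) ∧ C) at each j in [2,4]:
  j=2: true
  j=3: false
  j=4: false
Found at j=2 → formula holds.

Yes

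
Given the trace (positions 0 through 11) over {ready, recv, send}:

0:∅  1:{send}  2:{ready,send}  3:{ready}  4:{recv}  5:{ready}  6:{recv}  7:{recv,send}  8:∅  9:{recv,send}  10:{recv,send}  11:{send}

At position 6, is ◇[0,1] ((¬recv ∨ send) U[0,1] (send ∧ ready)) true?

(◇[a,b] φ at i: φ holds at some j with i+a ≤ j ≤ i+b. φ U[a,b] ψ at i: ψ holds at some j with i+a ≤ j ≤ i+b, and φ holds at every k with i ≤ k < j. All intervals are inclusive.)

False

Check ((¬recv ∨ send) U[0,1] (send ∧ ready)) at each j in [6,7]:
  j=6: fails
  j=7: fails
No position in the window satisfies it → formula fails.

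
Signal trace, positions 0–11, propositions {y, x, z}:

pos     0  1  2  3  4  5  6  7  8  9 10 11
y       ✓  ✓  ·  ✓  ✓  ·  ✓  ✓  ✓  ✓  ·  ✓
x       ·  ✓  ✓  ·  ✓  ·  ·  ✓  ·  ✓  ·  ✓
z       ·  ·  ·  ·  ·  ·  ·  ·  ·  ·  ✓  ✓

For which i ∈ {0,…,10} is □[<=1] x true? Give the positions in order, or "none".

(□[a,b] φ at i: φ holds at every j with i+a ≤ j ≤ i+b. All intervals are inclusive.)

Evaluate at each i in [0,10]:
  i=0: ✗ (fails at j=0)
  i=1: ✓ (all of [1,2])
  i=2: ✗ (fails at j=3)
  i=3: ✗ (fails at j=3)
  i=4: ✗ (fails at j=5)
  i=5: ✗ (fails at j=5)
  i=6: ✗ (fails at j=6)
  i=7: ✗ (fails at j=8)
  i=8: ✗ (fails at j=8)
  i=9: ✗ (fails at j=10)
  i=10: ✗ (fails at j=10)

1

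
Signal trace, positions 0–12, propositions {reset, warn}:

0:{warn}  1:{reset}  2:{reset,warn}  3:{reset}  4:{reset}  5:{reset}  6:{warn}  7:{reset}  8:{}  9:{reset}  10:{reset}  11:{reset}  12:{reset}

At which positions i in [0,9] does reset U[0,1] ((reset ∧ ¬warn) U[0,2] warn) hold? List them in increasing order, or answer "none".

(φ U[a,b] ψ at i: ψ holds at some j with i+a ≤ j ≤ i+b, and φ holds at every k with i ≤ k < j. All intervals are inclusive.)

Evaluate at each i in [0,9]:
  i=0: ✓ (rhs at j=0)
  i=1: ✓ (rhs at j=1)
  i=2: ✓ (rhs at j=2)
  i=3: ✓ (rhs at j=4; lhs holds on [3,3])
  i=4: ✓ (rhs at j=4)
  i=5: ✓ (rhs at j=5)
  i=6: ✓ (rhs at j=6)
  i=7: ✗ (no rhs in [7,8])
  i=8: ✗ (no rhs in [8,9])
  i=9: ✗ (no rhs in [9,10])

0, 1, 2, 3, 4, 5, 6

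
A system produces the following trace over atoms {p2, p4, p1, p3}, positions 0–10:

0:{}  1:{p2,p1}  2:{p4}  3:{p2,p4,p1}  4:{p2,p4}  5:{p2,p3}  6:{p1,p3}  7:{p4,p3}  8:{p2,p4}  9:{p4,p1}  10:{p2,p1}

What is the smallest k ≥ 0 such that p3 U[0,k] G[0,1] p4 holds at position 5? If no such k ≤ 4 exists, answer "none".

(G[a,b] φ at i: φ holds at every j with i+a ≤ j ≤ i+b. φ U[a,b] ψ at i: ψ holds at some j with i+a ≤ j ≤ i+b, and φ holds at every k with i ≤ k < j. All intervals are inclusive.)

2

Need earliest j ≥ 5 with G[0,1] p4, and p3 at every k in [5,j-1].
  j=5: rhs fails.
  j=6: rhs fails.
  j=7: rhs holds; lhs holds on [5,6]. k = 2.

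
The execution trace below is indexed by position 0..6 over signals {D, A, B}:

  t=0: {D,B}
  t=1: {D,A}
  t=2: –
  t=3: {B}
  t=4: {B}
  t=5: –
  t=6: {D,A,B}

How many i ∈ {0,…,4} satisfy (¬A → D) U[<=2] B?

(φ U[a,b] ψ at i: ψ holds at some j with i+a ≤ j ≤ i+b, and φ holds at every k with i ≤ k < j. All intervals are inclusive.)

3

Evaluate at each i in [0,4]:
  i=0: ✓ (rhs at j=0)
  i=1: ✗ (lhs fails at k=2 before rhs at j=3)
  i=2: ✗ (lhs fails at k=2 before rhs at j=3)
  i=3: ✓ (rhs at j=3)
  i=4: ✓ (rhs at j=4)
Positions where it holds: {0, 3, 4} → 3.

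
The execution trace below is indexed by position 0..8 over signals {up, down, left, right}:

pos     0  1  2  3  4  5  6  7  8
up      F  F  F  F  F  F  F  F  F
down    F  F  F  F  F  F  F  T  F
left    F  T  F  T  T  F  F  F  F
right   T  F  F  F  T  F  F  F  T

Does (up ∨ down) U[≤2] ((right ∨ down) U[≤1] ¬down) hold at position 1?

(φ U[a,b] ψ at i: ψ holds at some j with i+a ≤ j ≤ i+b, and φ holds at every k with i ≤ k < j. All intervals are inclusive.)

Need some j in [1,3] with ((right ∨ down) U[≤1] ¬down), and (up ∨ down) at every k in [1,j-1].
  j=1: ((right ∨ down) U[≤1] ¬down) holds; no prefix to check → satisfied.

Yes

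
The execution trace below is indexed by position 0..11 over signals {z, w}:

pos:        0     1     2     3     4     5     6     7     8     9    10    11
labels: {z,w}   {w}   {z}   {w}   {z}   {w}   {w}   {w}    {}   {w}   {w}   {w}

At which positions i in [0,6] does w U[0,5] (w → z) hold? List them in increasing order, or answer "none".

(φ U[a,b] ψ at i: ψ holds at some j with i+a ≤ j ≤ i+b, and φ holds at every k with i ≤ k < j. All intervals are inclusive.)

Evaluate at each i in [0,6]:
  i=0: ✓ (rhs at j=0)
  i=1: ✓ (rhs at j=2; lhs holds on [1,1])
  i=2: ✓ (rhs at j=2)
  i=3: ✓ (rhs at j=4; lhs holds on [3,3])
  i=4: ✓ (rhs at j=4)
  i=5: ✓ (rhs at j=8; lhs holds on [5,7])
  i=6: ✓ (rhs at j=8; lhs holds on [6,7])

0, 1, 2, 3, 4, 5, 6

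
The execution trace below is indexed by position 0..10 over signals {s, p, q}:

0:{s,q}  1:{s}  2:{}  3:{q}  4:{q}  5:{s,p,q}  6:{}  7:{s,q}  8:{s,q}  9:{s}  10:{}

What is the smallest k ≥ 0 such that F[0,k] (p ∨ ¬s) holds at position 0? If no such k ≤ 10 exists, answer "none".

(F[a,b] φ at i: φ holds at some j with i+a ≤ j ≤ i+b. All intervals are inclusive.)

2

Scan j = 0,1,… for (p ∨ ¬s):
  j=0: fails
  j=1: fails
  j=2: holds
First hit at j=2, so smallest k = 2-0 = 2.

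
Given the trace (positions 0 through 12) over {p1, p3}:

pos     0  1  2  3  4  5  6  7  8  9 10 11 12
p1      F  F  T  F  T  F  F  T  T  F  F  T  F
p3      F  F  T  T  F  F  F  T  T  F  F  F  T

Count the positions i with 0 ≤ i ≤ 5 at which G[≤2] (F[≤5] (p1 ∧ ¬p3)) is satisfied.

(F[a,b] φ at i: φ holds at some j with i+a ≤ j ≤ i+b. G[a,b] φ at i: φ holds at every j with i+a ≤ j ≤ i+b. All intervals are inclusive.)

Evaluate at each i in [0,5]:
  i=0: ✓ (all of [0,2])
  i=1: ✓ (all of [1,3])
  i=2: ✓ (all of [2,4])
  i=3: ✗ (fails at j=5)
  i=4: ✗ (fails at j=5)
  i=5: ✗ (fails at j=5)
Positions where it holds: {0, 1, 2} → 3.

3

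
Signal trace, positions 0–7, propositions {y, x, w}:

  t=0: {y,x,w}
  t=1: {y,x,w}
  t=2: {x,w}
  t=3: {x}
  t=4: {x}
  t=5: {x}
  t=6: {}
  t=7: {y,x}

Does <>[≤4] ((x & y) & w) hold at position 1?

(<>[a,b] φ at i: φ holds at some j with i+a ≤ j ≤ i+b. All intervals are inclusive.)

Holds

Check ((x & y) & w) at each j in [1,5]:
  j=1: true
  j=2: false
  j=3: false
  j=4: false
  j=5: false
Found at j=1 → formula holds.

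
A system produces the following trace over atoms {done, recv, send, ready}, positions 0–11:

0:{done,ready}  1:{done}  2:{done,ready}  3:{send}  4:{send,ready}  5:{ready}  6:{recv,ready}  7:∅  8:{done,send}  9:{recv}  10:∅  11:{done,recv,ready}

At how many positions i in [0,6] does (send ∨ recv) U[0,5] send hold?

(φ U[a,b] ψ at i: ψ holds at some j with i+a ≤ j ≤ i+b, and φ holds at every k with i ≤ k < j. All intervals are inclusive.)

Evaluate at each i in [0,6]:
  i=0: ✗ (lhs fails at k=0 before rhs at j=3)
  i=1: ✗ (lhs fails at k=1 before rhs at j=3)
  i=2: ✗ (lhs fails at k=2 before rhs at j=3)
  i=3: ✓ (rhs at j=3)
  i=4: ✓ (rhs at j=4)
  i=5: ✗ (lhs fails at k=5 before rhs at j=8)
  i=6: ✗ (lhs fails at k=7 before rhs at j=8)
Positions where it holds: {3, 4} → 2.

2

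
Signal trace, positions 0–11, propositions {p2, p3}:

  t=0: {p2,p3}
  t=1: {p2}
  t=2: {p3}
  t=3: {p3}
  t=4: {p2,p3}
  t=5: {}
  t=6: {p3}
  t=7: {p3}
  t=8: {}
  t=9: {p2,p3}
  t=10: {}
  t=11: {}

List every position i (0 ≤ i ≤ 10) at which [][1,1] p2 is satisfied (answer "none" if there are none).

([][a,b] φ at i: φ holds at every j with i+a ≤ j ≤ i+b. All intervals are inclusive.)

Evaluate at each i in [0,10]:
  i=0: ✓ (all of [1,1])
  i=1: ✗ (fails at j=2)
  i=2: ✗ (fails at j=3)
  i=3: ✓ (all of [4,4])
  i=4: ✗ (fails at j=5)
  i=5: ✗ (fails at j=6)
  i=6: ✗ (fails at j=7)
  i=7: ✗ (fails at j=8)
  i=8: ✓ (all of [9,9])
  i=9: ✗ (fails at j=10)
  i=10: ✗ (fails at j=11)

0, 3, 8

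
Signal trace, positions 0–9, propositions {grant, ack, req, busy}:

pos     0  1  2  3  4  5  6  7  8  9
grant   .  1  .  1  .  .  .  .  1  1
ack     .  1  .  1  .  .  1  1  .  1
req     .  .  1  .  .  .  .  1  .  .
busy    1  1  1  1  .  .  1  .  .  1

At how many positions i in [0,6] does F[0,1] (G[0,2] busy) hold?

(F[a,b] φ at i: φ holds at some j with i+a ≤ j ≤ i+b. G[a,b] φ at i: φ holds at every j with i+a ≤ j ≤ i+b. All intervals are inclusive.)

2

Evaluate at each i in [0,6]:
  i=0: ✓ (witness j=0)
  i=1: ✓ (witness j=1)
  i=2: ✗ (none in [2,3])
  i=3: ✗ (none in [3,4])
  i=4: ✗ (none in [4,5])
  i=5: ✗ (none in [5,6])
  i=6: ✗ (none in [6,7])
Positions where it holds: {0, 1} → 2.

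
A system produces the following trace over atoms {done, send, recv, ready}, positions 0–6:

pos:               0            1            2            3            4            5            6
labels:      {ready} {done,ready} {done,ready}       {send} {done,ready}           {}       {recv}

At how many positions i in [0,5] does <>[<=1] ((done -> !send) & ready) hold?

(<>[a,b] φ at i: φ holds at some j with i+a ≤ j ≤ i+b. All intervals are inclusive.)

5

Evaluate at each i in [0,5]:
  i=0: ✓ (witness j=0)
  i=1: ✓ (witness j=1)
  i=2: ✓ (witness j=2)
  i=3: ✓ (witness j=4)
  i=4: ✓ (witness j=4)
  i=5: ✗ (none in [5,6])
Positions where it holds: {0, 1, 2, 3, 4} → 5.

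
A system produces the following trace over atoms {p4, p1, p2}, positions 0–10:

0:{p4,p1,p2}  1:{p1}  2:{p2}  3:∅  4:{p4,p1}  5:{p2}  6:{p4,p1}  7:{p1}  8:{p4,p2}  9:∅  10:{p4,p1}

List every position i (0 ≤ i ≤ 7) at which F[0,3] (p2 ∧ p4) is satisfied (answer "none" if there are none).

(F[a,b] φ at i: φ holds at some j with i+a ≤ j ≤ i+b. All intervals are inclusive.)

Evaluate at each i in [0,7]:
  i=0: ✓ (witness j=0)
  i=1: ✗ (none in [1,4])
  i=2: ✗ (none in [2,5])
  i=3: ✗ (none in [3,6])
  i=4: ✗ (none in [4,7])
  i=5: ✓ (witness j=8)
  i=6: ✓ (witness j=8)
  i=7: ✓ (witness j=8)

0, 5, 6, 7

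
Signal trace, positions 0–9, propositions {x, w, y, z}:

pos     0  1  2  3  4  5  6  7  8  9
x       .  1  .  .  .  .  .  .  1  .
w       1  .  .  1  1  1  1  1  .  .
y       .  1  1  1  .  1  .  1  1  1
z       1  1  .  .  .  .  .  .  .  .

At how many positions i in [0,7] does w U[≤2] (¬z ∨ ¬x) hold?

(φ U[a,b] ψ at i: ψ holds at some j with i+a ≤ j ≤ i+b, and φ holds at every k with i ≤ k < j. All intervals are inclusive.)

Evaluate at each i in [0,7]:
  i=0: ✓ (rhs at j=0)
  i=1: ✗ (lhs fails at k=1 before rhs at j=2)
  i=2: ✓ (rhs at j=2)
  i=3: ✓ (rhs at j=3)
  i=4: ✓ (rhs at j=4)
  i=5: ✓ (rhs at j=5)
  i=6: ✓ (rhs at j=6)
  i=7: ✓ (rhs at j=7)
Positions where it holds: {0, 2, 3, 4, 5, 6, 7} → 7.

7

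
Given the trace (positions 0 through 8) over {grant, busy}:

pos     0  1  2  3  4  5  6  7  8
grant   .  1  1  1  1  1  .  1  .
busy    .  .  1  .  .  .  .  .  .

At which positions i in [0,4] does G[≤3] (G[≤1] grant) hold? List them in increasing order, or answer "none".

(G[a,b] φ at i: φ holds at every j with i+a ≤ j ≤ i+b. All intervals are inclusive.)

Evaluate at each i in [0,4]:
  i=0: ✗ (fails at j=0)
  i=1: ✓ (all of [1,4])
  i=2: ✗ (fails at j=5)
  i=3: ✗ (fails at j=5)
  i=4: ✗ (fails at j=5)

1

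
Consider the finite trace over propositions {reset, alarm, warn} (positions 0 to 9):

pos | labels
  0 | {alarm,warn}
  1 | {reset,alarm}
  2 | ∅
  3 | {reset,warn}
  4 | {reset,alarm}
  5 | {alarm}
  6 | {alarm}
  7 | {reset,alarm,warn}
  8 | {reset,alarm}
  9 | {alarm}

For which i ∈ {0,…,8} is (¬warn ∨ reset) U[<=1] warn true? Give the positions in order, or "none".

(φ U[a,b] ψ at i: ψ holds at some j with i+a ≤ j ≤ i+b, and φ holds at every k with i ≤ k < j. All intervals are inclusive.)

0, 2, 3, 6, 7

Evaluate at each i in [0,8]:
  i=0: ✓ (rhs at j=0)
  i=1: ✗ (no rhs in [1,2])
  i=2: ✓ (rhs at j=3; lhs holds on [2,2])
  i=3: ✓ (rhs at j=3)
  i=4: ✗ (no rhs in [4,5])
  i=5: ✗ (no rhs in [5,6])
  i=6: ✓ (rhs at j=7; lhs holds on [6,6])
  i=7: ✓ (rhs at j=7)
  i=8: ✗ (no rhs in [8,9])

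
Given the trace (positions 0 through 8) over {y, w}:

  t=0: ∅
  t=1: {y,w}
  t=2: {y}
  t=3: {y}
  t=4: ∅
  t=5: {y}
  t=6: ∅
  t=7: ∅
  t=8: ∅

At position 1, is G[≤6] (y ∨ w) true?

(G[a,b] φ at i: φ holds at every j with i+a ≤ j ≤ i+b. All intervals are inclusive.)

Check (y ∨ w) at every j in [1,7]:
  j=1: true
  j=2: true
  j=3: true
  j=4: false
  j=5: true
  j=6: false
  j=7: false
Fails at j=4 → formula fails.

Does not hold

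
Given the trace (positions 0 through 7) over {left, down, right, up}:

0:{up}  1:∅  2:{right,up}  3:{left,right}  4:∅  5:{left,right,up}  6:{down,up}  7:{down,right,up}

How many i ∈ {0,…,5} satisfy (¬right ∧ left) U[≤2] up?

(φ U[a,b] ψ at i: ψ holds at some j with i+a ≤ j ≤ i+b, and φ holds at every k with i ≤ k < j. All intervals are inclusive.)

3

Evaluate at each i in [0,5]:
  i=0: ✓ (rhs at j=0)
  i=1: ✗ (lhs fails at k=1 before rhs at j=2)
  i=2: ✓ (rhs at j=2)
  i=3: ✗ (lhs fails at k=3 before rhs at j=5)
  i=4: ✗ (lhs fails at k=4 before rhs at j=5)
  i=5: ✓ (rhs at j=5)
Positions where it holds: {0, 2, 5} → 3.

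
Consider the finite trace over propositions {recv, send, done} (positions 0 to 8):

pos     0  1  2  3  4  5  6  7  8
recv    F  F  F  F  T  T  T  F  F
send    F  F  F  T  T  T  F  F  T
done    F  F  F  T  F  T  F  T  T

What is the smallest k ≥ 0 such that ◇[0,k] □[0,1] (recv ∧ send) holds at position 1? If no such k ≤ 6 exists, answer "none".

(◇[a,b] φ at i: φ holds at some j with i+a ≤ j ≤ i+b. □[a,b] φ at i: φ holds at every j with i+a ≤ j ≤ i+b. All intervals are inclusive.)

3

Scan j = 1,2,… for □[0,1] (recv ∧ send):
  j=1: fails
  j=2: fails
  j=3: fails
  j=4: holds
First hit at j=4, so smallest k = 4-1 = 3.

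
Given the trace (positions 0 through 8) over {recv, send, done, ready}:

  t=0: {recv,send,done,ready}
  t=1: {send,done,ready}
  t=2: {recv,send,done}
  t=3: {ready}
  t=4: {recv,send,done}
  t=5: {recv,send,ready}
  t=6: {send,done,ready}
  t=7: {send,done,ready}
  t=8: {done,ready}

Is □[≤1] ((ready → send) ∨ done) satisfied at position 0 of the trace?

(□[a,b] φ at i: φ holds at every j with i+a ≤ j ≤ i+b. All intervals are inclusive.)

Holds

Check ((ready → send) ∨ done) at every j in [0,1]:
  j=0: true
  j=1: true
All positions satisfy it → formula holds.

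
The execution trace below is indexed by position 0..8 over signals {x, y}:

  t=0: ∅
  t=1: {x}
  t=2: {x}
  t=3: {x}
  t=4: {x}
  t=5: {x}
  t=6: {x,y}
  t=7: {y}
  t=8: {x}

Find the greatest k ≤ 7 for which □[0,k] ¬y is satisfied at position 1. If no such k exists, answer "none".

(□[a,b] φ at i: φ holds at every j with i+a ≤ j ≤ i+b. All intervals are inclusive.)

4

¬y must hold from j=1 onward; find where it first fails.
  j=1: holds
  j=2: holds
  j=3: holds
  j=4: holds
  j=5: holds
  j=6: fails
Holds on [1,5], so largest k = 4.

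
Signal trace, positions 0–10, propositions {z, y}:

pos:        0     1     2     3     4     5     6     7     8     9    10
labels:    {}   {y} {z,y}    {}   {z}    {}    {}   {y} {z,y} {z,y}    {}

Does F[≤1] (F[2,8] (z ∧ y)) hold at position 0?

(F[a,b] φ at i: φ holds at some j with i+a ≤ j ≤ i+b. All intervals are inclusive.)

Yes

Check F[2,8] (z ∧ y) at each j in [0,1]:
  j=0: holds (witness at 2)
  j=1: holds (witness at 8)
Found at j=0 → formula holds.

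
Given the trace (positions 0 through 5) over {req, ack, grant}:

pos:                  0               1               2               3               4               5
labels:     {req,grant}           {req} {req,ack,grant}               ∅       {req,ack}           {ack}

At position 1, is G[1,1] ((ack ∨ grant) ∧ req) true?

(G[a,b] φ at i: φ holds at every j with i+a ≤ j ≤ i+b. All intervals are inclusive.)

Check ((ack ∨ grant) ∧ req) at every j in [2,2]:
  j=2: true
All positions satisfy it → formula holds.

True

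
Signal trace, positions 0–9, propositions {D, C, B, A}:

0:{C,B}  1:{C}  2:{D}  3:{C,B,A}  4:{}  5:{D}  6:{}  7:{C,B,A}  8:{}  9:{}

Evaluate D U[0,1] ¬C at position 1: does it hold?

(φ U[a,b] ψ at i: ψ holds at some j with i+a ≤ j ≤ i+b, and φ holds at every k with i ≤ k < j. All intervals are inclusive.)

Need some j in [1,2] with ¬C, and D at every k in [1,j-1].
  j=1: ¬C false.
  j=2: ¬C holds, but D fails at k=1 → not this j.
No j in the window works → until fails.

No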